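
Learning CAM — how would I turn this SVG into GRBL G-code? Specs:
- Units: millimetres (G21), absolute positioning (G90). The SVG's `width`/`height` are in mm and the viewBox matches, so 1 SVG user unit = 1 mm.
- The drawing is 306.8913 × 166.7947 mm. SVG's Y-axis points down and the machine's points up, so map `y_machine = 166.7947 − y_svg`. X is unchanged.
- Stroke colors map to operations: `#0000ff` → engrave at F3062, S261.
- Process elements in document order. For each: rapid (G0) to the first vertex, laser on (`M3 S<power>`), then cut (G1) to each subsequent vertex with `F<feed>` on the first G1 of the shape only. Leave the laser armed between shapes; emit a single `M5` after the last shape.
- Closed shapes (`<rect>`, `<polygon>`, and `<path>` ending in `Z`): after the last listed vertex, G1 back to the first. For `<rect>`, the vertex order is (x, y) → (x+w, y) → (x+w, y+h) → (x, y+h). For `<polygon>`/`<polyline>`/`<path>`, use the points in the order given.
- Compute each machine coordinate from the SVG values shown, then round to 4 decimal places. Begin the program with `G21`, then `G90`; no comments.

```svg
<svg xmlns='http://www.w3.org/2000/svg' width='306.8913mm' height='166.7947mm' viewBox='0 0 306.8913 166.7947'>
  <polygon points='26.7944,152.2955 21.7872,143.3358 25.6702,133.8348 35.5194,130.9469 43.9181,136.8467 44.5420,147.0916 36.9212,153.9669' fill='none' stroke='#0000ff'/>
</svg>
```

G21
G90
G0 X26.7944 Y14.4992
M3 S261
G1 X21.7872 Y23.4589 F3062
G1 X25.6702 Y32.9599
G1 X35.5194 Y35.8478
G1 X43.9181 Y29.9480
G1 X44.5420 Y19.7031
G1 X36.9212 Y12.8278
G1 X26.7944 Y14.4992
M5

1 u = 1 mm; y_m = 166.7947 − y.

[1] `<polygon>` regular polygon, #0000ff→engrave S261 F3062: (26.7944,14.4992) → (21.7872,23.4589) → (25.6702,32.9599) → (35.5194,35.8478) → (43.9181,29.9480) → (44.5420,19.7031) → (36.9212,12.8278) → (26.7944,14.4992) (closed)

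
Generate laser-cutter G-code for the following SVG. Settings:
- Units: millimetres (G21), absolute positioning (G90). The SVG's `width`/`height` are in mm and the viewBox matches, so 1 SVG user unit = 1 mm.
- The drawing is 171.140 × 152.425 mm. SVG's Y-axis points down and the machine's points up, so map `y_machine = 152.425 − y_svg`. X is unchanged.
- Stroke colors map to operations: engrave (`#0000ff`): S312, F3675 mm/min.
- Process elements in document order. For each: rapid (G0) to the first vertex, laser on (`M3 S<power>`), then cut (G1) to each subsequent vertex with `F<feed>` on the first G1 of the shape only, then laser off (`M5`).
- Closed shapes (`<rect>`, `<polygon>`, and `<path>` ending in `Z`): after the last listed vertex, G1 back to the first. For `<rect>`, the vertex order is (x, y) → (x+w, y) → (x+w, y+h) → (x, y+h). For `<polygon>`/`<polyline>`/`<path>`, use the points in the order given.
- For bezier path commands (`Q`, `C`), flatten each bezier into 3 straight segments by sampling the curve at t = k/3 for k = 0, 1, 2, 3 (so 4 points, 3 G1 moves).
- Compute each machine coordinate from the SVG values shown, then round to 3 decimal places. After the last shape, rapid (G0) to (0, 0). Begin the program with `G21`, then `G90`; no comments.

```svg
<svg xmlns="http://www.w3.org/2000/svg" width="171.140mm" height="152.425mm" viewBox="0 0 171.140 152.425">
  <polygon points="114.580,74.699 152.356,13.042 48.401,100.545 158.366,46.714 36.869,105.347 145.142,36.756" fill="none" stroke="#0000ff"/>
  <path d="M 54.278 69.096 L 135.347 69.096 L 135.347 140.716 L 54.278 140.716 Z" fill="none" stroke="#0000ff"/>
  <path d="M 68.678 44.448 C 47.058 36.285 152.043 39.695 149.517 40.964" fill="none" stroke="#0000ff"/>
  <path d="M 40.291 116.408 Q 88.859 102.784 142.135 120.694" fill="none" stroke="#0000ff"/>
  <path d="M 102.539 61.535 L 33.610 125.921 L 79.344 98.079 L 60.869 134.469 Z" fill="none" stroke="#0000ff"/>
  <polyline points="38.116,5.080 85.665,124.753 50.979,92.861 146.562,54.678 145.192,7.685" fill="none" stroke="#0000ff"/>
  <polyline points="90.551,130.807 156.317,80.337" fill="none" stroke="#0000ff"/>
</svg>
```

1 u = 1 mm; y_m = 152.425 − y.

[1] `<polygon>` closed polygon, #0000ff→engrave S312 F3675: (114.580,77.726) → (152.356,139.383) → (48.401,51.880) → (158.366,105.711) → (36.869,47.078) → (145.142,115.669) → (114.580,77.726) (closed)

[2] `<path>` rectangle, #0000ff→engrave S312 F3675: (54.278,83.329) → (135.347,83.329) → (135.347,11.709) → (54.278,11.709) → (54.278,83.329) (closed)

[3] `<path>` cubic bezier, #0000ff→engrave S312 F3675: (68.678,107.977) → (80.589,112.790) → (124.877,112.936) → (149.517,111.461)

[4] `<path>` quadratic bezier, #0000ff→engrave S312 F3675: (40.291,36.017) → (73.193,41.596) → (107.141,40.167) → (142.135,31.731)

[5] `<path>` closed polygon, #0000ff→engrave S312 F3675: (102.539,90.890) → (33.610,26.504) → (79.344,54.346) → (60.869,17.956) → (102.539,90.890) (closed)

[6] `<polyline>` open polyline, #0000ff→engrave S312 F3675: (38.116,147.345) → (85.665,27.672) → (50.979,59.564) → (146.562,97.747) → (145.192,144.740)

[7] `<polyline>` line segment, #0000ff→engrave S312 F3675: (90.551,21.618) → (156.317,72.088)

G21
G90
G0 X114.580 Y77.726
M3 S312
G1 X152.356 Y139.383 F3675
G1 X48.401 Y51.880
G1 X158.366 Y105.711
G1 X36.869 Y47.078
G1 X145.142 Y115.669
G1 X114.580 Y77.726
M5
G0 X54.278 Y83.329
M3 S312
G1 X135.347 Y83.329 F3675
G1 X135.347 Y11.709
G1 X54.278 Y11.709
G1 X54.278 Y83.329
M5
G0 X68.678 Y107.977
M3 S312
G1 X80.589 Y112.790 F3675
G1 X124.877 Y112.936
G1 X149.517 Y111.461
M5
G0 X40.291 Y36.017
M3 S312
G1 X73.193 Y41.596 F3675
G1 X107.141 Y40.167
G1 X142.135 Y31.731
M5
G0 X102.539 Y90.890
M3 S312
G1 X33.610 Y26.504 F3675
G1 X79.344 Y54.346
G1 X60.869 Y17.956
G1 X102.539 Y90.890
M5
G0 X38.116 Y147.345
M3 S312
G1 X85.665 Y27.672 F3675
G1 X50.979 Y59.564
G1 X146.562 Y97.747
G1 X145.192 Y144.740
M5
G0 X90.551 Y21.618
M3 S312
G1 X156.317 Y72.088 F3675
M5
G0 X0.000 Y0.000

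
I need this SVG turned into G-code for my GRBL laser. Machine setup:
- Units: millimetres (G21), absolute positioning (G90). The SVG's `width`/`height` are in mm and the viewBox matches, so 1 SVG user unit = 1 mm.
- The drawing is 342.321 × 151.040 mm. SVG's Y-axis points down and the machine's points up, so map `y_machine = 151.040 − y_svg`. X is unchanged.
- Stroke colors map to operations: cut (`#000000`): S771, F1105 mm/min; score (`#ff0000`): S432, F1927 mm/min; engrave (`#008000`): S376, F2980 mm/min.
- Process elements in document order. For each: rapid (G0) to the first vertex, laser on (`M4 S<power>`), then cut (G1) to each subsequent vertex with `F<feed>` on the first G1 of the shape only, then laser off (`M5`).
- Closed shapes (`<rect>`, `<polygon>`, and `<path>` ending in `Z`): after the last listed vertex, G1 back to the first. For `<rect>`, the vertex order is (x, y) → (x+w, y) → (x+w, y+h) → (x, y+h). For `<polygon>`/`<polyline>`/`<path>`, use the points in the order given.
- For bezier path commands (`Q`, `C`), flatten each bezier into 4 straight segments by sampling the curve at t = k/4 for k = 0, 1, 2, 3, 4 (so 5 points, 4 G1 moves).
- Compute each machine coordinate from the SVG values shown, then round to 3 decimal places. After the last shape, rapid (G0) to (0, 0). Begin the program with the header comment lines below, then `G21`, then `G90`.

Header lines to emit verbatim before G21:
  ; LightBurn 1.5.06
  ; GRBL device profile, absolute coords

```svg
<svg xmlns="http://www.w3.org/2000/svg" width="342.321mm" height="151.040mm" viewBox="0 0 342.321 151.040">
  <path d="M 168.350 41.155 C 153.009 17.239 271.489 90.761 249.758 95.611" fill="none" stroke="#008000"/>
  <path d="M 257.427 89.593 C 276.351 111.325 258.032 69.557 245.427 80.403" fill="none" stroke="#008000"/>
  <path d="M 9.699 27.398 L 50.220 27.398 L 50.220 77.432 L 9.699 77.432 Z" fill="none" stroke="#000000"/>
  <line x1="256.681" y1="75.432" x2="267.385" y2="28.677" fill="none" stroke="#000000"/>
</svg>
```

; LightBurn 1.5.06
; GRBL device profile, absolute coords
G21
G90
G0 X168.350 Y109.885
M4 S376
G1 X177.654 Y112.148 F2980
G1 X211.450 Y93.444
G1 X244.048 Y69.347
G1 X249.758 Y55.429
M5
G0 X257.427 Y61.447
M4 S376
G1 X265.308 Y55.240 F2980
G1 X263.250 Y61.960
G1 X255.281 Y70.721
G1 X245.427 Y70.637
M5
G0 X9.699 Y123.642
M4 S771
G1 X50.220 Y123.642 F1105
G1 X50.220 Y73.608
G1 X9.699 Y73.608
G1 X9.699 Y123.642
M5
G0 X256.681 Y75.608
M4 S771
G1 X267.385 Y122.363 F1105
M5
G0 X0.000 Y0.000

1 u = 1 mm; y_m = 151.040 − y.

[1] `<path>` cubic bezier, #008000→engrave S376 F2980: (168.350,109.885) → (177.654,112.148) → (211.450,93.444) → (244.048,69.347) → (249.758,55.429)

[2] `<path>` cubic bezier, #008000→engrave S376 F2980: (257.427,61.447) → (265.308,55.240) → (263.250,61.960) → (255.281,70.721) → (245.427,70.637)

[3] `<path>` rectangle, #000000→cut S771 F1105: (9.699,123.642) → (50.220,123.642) → (50.220,73.608) → (9.699,73.608) → (9.699,123.642) (closed)

[4] `<line>` line segment, #000000→cut S771 F1105: (256.681,75.608) → (267.385,122.363)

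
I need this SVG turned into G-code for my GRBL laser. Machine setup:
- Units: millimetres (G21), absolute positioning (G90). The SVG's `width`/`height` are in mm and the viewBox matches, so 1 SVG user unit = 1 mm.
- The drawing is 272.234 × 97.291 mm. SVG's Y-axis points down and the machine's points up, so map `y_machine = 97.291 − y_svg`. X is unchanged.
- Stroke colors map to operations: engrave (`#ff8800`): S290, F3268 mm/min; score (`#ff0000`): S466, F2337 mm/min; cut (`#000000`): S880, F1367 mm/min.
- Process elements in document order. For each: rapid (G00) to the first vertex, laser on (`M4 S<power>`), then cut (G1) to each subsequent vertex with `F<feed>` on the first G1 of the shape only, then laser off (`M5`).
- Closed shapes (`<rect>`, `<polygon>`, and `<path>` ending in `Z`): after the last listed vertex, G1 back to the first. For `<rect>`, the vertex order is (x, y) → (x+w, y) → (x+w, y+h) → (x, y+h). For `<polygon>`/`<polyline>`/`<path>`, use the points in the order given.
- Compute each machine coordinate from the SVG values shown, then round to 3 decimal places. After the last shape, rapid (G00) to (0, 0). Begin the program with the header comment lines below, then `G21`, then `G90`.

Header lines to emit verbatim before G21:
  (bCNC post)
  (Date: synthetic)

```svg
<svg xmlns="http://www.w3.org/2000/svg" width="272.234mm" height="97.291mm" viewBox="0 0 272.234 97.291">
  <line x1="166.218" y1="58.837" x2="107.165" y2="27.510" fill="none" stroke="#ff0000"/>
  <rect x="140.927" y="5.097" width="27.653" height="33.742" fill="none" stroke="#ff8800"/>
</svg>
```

(bCNC post)
(Date: synthetic)
G21
G90
G00 X166.218 Y38.454
M4 S466
G1 X107.165 Y69.781 F2337
M5
G00 X140.927 Y92.194
M4 S290
G1 X168.580 Y92.194 F3268
G1 X168.580 Y58.452
G1 X140.927 Y58.452
G1 X140.927 Y92.194
M5
G00 X0.000 Y0.000

Since the viewBox matches the mm dimensions, user units are millimetres directly. The only transform is the Y-flip y_m = 97.291 − y_svg.

Shape 1 is a line segment drawn with `<line>`. Its stroke #ff0000 means score at S466, F2337. After flipping Y the toolpath is (166.218,38.454) → (107.165,69.781).

Shape 2 is a rectangle drawn with `<rect>`. Its stroke #ff8800 means engrave at S290, F3268. After flipping Y the toolpath is (140.927,92.194) → (168.580,92.194) → (168.580,58.452) → (140.927,58.452) → (140.927,92.194), returning to the start.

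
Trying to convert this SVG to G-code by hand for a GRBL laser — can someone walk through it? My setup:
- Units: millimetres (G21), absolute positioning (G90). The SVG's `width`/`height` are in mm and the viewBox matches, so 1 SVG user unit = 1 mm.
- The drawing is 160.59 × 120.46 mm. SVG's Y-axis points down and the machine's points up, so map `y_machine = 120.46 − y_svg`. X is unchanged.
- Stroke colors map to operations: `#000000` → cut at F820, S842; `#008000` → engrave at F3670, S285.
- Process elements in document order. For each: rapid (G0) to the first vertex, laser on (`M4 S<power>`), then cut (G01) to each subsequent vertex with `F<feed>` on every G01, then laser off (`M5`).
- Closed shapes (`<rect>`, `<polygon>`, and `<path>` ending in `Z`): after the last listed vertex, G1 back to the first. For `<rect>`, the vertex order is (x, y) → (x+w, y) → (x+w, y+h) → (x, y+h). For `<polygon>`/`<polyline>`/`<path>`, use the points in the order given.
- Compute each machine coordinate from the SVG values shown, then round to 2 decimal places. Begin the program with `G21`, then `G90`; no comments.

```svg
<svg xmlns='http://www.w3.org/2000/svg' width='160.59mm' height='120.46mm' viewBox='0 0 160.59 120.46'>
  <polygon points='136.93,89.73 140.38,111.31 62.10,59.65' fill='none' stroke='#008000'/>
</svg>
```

Since the viewBox matches the mm dimensions, user units are millimetres directly. The only transform is the Y-flip y_m = 120.46 − y_svg.

Shape 1 is a closed polygon drawn with `<polygon>`. Its stroke #008000 means engrave at S285, F3670. After flipping Y the toolpath is (136.93,30.73) → (140.38,9.15) → (62.10,60.81) → (136.93,30.73), returning to the start.

G21
G90
G0 X136.93 Y30.73
M4 S285
G01 X140.38 Y9.15 F3670
G01 X62.10 Y60.81 F3670
G01 X136.93 Y30.73 F3670
M5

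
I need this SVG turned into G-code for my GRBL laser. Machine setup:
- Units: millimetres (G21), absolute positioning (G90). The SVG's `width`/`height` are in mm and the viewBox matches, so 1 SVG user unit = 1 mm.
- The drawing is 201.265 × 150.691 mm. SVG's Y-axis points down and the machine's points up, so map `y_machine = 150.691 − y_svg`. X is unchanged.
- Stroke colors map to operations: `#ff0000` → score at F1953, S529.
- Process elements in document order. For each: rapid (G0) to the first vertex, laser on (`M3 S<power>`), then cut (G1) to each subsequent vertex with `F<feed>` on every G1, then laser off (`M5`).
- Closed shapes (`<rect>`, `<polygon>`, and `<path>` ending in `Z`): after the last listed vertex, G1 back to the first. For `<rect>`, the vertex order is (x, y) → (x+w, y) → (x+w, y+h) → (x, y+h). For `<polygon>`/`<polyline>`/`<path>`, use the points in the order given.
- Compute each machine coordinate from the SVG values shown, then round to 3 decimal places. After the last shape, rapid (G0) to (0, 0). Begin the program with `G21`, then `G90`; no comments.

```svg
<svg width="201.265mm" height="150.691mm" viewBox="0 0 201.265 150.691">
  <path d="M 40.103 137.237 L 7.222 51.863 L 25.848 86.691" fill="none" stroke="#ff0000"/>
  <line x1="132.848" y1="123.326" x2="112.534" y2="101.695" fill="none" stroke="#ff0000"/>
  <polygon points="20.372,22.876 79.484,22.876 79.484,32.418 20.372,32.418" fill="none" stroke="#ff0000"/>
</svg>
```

G21
G90
G0 X40.103 Y13.454
M3 S529
G1 X7.222 Y98.828 F1953
G1 X25.848 Y64.000 F1953
M5
G0 X132.848 Y27.365
M3 S529
G1 X112.534 Y48.996 F1953
M5
G0 X20.372 Y127.815
M3 S529
G1 X79.484 Y127.815 F1953
G1 X79.484 Y118.273 F1953
G1 X20.372 Y118.273 F1953
G1 X20.372 Y127.815 F1953
M5
G0 X0.000 Y0.000

Since the viewBox matches the mm dimensions, user units are millimetres directly. The only transform is the Y-flip y_m = 150.691 − y_svg.

Shape 1 is a open polyline drawn with `<path>`. Its stroke #ff0000 means score at S529, F1953. After flipping Y the toolpath is (40.103,13.454) → (7.222,98.828) → (25.848,64.000).

Shape 2 is a line segment drawn with `<line>`. Its stroke #ff0000 means score at S529, F1953. After flipping Y the toolpath is (132.848,27.365) → (112.534,48.996).

Shape 3 is a rectangle drawn with `<polygon>`. Its stroke #ff0000 means score at S529, F1953. After flipping Y the toolpath is (20.372,127.815) → (79.484,127.815) → (79.484,118.273) → (20.372,118.273) → (20.372,127.815), returning to the start.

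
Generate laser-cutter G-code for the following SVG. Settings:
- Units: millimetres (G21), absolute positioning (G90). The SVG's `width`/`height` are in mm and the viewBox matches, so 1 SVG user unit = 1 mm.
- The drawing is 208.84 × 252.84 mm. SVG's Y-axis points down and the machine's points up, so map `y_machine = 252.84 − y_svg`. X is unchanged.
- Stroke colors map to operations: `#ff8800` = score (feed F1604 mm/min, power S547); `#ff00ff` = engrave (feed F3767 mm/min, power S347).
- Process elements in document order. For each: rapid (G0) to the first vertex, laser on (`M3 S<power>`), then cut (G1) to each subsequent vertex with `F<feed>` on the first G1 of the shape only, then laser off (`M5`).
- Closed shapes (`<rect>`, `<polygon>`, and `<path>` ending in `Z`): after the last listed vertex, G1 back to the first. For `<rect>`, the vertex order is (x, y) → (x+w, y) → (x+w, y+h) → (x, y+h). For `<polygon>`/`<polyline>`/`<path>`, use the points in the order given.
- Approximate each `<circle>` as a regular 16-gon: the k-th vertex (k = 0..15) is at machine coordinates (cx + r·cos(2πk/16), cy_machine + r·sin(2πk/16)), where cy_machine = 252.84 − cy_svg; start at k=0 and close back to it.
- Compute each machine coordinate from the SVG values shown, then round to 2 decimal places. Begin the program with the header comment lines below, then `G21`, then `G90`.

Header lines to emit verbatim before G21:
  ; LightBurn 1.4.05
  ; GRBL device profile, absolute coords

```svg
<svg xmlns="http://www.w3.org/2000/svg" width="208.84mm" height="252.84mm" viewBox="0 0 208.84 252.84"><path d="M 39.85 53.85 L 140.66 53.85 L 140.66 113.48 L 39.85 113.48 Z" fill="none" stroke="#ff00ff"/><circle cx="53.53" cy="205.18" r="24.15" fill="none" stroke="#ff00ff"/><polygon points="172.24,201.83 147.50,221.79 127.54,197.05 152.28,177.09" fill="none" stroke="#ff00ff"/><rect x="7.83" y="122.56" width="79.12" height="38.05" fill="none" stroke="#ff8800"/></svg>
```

; LightBurn 1.4.05
; GRBL device profile, absolute coords
G21
G90
G0 X39.85 Y198.99
M3 S347
G1 X140.66 Y198.99 F3767
G1 X140.66 Y139.36
G1 X39.85 Y139.36
G1 X39.85 Y198.99
M5
G0 X77.68 Y47.66
M3 S347
G1 X75.84 Y56.90 F3767
G1 X70.61 Y64.74
G1 X62.77 Y69.97
G1 X53.53 Y71.81
G1 X44.29 Y69.97
G1 X36.45 Y64.74
G1 X31.22 Y56.90
G1 X29.38 Y47.66
G1 X31.22 Y38.42
G1 X36.45 Y30.58
G1 X44.29 Y25.35
G1 X53.53 Y23.51
G1 X62.77 Y25.35
G1 X70.61 Y30.58
G1 X75.84 Y38.42
G1 X77.68 Y47.66
M5
G0 X172.24 Y51.01
M3 S347
G1 X147.50 Y31.05 F3767
G1 X127.54 Y55.79
G1 X152.28 Y75.75
G1 X172.24 Y51.01
M5
G0 X7.83 Y130.28
M3 S547
G1 X86.95 Y130.28 F1604
G1 X86.95 Y92.23
G1 X7.83 Y92.23
G1 X7.83 Y130.28
M5

Since the viewBox matches the mm dimensions, user units are millimetres directly. The only transform is the Y-flip y_m = 252.84 − y_svg.

Shape 1 is a rectangle drawn with `<path>`. Its stroke #ff00ff means engrave at S347, F3767. After flipping Y the toolpath is (39.85,198.99) → (140.66,198.99) → (140.66,139.36) → (39.85,139.36) → (39.85,198.99), returning to the start.

Shape 2 is a circle drawn with `<circle>`. Its stroke #ff00ff means engrave at S347, F3767. After flipping Y the toolpath is (77.68,47.66) → (75.84,56.90) → (70.61,64.74) → (62.77,69.97) → (53.53,71.81) → (44.29,69.97) → (36.45,64.74) → (31.22,56.90) → (29.38,47.66) → (31.22,38.42) → (36.45,30.58) → (44.29,25.35) → (53.53,23.51) → (62.77,25.35) → (70.61,30.58) → (75.84,38.42) → (77.68,47.66), returning to the start.

Shape 3 is a regular polygon drawn with `<polygon>`. Its stroke #ff00ff means engrave at S347, F3767. After flipping Y the toolpath is (172.24,51.01) → (147.50,31.05) → (127.54,55.79) → (152.28,75.75) → (172.24,51.01), returning to the start.

Shape 4 is a rectangle drawn with `<rect>`. Its stroke #ff8800 means score at S547, F1604. After flipping Y the toolpath is (7.83,130.28) → (86.95,130.28) → (86.95,92.23) → (7.83,92.23) → (7.83,130.28), returning to the start.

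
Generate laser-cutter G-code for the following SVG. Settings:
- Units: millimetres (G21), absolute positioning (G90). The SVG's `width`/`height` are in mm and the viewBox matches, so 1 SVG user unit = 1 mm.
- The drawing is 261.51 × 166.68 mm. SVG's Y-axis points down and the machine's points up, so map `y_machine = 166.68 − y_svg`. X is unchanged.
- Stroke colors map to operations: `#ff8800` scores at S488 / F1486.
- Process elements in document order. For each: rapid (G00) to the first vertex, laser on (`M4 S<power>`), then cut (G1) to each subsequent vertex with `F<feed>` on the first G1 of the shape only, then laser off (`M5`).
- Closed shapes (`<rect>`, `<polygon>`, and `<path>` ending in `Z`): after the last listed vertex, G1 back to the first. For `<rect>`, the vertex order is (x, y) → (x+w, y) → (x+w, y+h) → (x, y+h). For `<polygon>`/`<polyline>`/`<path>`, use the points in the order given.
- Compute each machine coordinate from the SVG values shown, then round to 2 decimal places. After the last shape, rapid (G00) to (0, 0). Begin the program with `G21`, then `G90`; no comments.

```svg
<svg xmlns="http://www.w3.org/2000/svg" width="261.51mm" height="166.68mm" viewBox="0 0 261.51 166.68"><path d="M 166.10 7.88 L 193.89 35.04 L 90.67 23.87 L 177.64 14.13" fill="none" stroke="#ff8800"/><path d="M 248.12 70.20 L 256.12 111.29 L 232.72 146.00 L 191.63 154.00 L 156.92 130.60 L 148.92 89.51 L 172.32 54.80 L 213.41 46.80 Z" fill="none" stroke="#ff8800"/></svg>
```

1 u = 1 mm; y_m = 166.68 − y.

[1] `<path>` open polyline, #ff8800→score S488 F1486: (166.10,158.80) → (193.89,131.64) → (90.67,142.81) → (177.64,152.55)

[2] `<path>` regular polygon, #ff8800→score S488 F1486: (248.12,96.48) → (256.12,55.39) → (232.72,20.68) → (191.63,12.68) → (156.92,36.08) → (148.92,77.17) → (172.32,111.88) → (213.41,119.88) → (248.12,96.48) (closed)

G21
G90
G00 X166.10 Y158.80
M4 S488
G1 X193.89 Y131.64 F1486
G1 X90.67 Y142.81
G1 X177.64 Y152.55
M5
G00 X248.12 Y96.48
M4 S488
G1 X256.12 Y55.39 F1486
G1 X232.72 Y20.68
G1 X191.63 Y12.68
G1 X156.92 Y36.08
G1 X148.92 Y77.17
G1 X172.32 Y111.88
G1 X213.41 Y119.88
G1 X248.12 Y96.48
M5
G00 X0.00 Y0.00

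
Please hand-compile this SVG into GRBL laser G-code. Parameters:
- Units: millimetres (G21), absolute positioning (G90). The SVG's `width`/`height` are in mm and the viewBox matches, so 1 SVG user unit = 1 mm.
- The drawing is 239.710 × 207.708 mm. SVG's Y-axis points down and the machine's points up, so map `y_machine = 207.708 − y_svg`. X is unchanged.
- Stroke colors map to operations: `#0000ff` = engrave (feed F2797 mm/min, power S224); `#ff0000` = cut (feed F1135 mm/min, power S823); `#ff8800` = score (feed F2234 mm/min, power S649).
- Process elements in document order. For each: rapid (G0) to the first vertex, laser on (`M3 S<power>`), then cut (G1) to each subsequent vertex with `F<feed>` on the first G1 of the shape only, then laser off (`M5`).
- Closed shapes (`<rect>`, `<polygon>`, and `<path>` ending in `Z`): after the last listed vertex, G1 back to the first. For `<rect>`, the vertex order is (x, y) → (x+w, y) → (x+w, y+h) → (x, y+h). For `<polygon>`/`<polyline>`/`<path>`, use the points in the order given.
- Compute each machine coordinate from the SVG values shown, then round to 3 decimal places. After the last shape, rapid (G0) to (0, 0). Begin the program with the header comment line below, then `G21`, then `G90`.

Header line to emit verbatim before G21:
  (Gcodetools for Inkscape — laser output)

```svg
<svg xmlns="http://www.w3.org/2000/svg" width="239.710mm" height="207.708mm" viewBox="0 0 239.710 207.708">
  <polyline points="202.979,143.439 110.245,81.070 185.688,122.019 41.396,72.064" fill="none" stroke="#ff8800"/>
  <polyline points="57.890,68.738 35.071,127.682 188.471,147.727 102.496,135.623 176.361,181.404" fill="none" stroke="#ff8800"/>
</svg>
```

(Gcodetools for Inkscape — laser output)
G21
G90
G0 X202.979 Y64.269
M3 S649
G1 X110.245 Y126.638 F2234
G1 X185.688 Y85.689
G1 X41.396 Y135.644
M5
G0 X57.890 Y138.970
M3 S649
G1 X35.071 Y80.026 F2234
G1 X188.471 Y59.981
G1 X102.496 Y72.085
G1 X176.361 Y26.304
M5
G0 X0.000 Y0.000

viewBox `0 0 239.710 207.708` with mm width/height → 1 unit = 1 mm. Flip: y_m = 207.708 − y_svg.

**Shape 1** — `<polyline>` open polyline, stroke `#ff8800` → score (S649, F2234). Machine vertices: (202.979,64.269) → (110.245,126.638) → (185.688,85.689) → (41.396,135.644). Open path.

**Shape 2** — `<polyline>` open polyline, stroke `#ff8800` → score (S649, F2234). Machine vertices: (57.890,138.970) → (35.071,80.026) → (188.471,59.981) → (102.496,72.085) → (176.361,26.304). Open path.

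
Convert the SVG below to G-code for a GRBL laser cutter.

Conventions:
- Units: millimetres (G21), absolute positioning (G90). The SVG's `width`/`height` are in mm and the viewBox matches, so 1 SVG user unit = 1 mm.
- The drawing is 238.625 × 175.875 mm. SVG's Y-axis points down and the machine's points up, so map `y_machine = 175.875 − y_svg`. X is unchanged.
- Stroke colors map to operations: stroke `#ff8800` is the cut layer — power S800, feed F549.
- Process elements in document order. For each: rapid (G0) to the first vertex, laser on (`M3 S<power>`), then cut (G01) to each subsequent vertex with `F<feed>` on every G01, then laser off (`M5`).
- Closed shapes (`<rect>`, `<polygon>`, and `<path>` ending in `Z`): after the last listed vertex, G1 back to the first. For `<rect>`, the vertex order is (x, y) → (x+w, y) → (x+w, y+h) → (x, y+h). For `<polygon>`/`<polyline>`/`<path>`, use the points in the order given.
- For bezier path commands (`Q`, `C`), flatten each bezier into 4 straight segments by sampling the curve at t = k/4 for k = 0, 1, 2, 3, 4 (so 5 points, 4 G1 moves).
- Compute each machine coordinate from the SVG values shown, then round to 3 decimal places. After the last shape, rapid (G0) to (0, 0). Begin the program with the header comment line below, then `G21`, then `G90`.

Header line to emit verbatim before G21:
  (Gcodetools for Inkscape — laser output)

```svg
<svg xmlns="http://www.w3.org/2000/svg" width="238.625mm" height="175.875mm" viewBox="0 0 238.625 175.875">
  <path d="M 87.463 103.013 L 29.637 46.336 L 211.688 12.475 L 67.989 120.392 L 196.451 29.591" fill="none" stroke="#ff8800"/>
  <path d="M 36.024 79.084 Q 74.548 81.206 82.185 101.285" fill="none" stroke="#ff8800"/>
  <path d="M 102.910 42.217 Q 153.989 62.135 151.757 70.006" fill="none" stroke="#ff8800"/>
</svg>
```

Since the viewBox matches the mm dimensions, user units are millimetres directly. The only transform is the Y-flip y_m = 175.875 − y_svg.

Shape 1 is a open polyline drawn with `<path>`. Its stroke #ff8800 means cut at S800, F549. After flipping Y the toolpath is (87.463,72.862) → (29.637,129.539) → (211.688,163.400) → (67.989,55.483) → (196.451,146.284).

Shape 2 is a quadratic bezier drawn with `<path>`. Its stroke #ff8800 means cut at S800, F549. After flipping Y the toolpath is (36.024,96.791) → (53.356,94.608) → (66.826,90.180) → (76.436,83.507) → (82.185,74.590).

Shape 3 is a quadratic bezier drawn with `<path>`. Its stroke #ff8800 means cut at S800, F549. After flipping Y the toolpath is (102.910,133.658) → (125.118,124.452) → (140.661,116.752) → (149.541,110.557) → (151.757,105.869).

(Gcodetools for Inkscape — laser output)
G21
G90
G0 X87.463 Y72.862
M3 S800
G01 X29.637 Y129.539 F549
G01 X211.688 Y163.400 F549
G01 X67.989 Y55.483 F549
G01 X196.451 Y146.284 F549
M5
G0 X36.024 Y96.791
M3 S800
G01 X53.356 Y94.608 F549
G01 X66.826 Y90.180 F549
G01 X76.436 Y83.507 F549
G01 X82.185 Y74.590 F549
M5
G0 X102.910 Y133.658
M3 S800
G01 X125.118 Y124.452 F549
G01 X140.661 Y116.752 F549
G01 X149.541 Y110.557 F549
G01 X151.757 Y105.869 F549
M5
G0 X0.000 Y0.000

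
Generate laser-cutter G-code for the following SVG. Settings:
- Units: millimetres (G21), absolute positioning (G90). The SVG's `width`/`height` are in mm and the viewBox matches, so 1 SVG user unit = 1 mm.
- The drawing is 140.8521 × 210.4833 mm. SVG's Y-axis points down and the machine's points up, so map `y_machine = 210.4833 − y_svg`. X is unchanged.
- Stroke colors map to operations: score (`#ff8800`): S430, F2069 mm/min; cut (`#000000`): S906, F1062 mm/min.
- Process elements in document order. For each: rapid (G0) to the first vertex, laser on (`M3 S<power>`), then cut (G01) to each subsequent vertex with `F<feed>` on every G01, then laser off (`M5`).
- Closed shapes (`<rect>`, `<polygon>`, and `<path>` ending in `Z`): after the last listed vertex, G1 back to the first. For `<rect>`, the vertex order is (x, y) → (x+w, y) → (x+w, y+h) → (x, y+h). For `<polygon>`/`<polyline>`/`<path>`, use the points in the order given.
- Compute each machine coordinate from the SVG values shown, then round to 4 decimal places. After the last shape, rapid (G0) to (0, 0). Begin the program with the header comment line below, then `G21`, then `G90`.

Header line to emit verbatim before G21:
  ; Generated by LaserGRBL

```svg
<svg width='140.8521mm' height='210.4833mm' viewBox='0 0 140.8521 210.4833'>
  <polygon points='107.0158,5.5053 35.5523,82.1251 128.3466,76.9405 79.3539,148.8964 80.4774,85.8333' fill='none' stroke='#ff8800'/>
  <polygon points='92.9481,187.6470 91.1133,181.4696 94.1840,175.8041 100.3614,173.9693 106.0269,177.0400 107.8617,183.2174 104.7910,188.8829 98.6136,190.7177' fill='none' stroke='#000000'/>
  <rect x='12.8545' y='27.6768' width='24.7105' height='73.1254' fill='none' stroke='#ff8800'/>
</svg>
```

; Generated by LaserGRBL
G21
G90
G0 X107.0158 Y204.9780
M3 S430
G01 X35.5523 Y128.3582 F2069
G01 X128.3466 Y133.5428 F2069
G01 X79.3539 Y61.5869 F2069
G01 X80.4774 Y124.6500 F2069
G01 X107.0158 Y204.9780 F2069
M5
G0 X92.9481 Y22.8363
M3 S906
G01 X91.1133 Y29.0137 F1062
G01 X94.1840 Y34.6792 F1062
G01 X100.3614 Y36.5140 F1062
G01 X106.0269 Y33.4433 F1062
G01 X107.8617 Y27.2659 F1062
G01 X104.7910 Y21.6004 F1062
G01 X98.6136 Y19.7656 F1062
G01 X92.9481 Y22.8363 F1062
M5
G0 X12.8545 Y182.8065
M3 S430
G01 X37.5650 Y182.8065 F2069
G01 X37.5650 Y109.6811 F2069
G01 X12.8545 Y109.6811 F2069
G01 X12.8545 Y182.8065 F2069
M5
G0 X0.0000 Y0.0000

1 u = 1 mm; y_m = 210.4833 − y.

[1] `<polygon>` closed polygon, #ff8800→score S430 F2069: (107.0158,204.9780) → (35.5523,128.3582) → (128.3466,133.5428) → (79.3539,61.5869) → (80.4774,124.6500) → (107.0158,204.9780) (closed)

[2] `<polygon>` regular polygon, #000000→cut S906 F1062: (92.9481,22.8363) → (91.1133,29.0137) → (94.1840,34.6792) → (100.3614,36.5140) → (106.0269,33.4433) → (107.8617,27.2659) → (104.7910,21.6004) → (98.6136,19.7656) → (92.9481,22.8363) (closed)

[3] `<rect>` rectangle, #ff8800→score S430 F2069: (12.8545,182.8065) → (37.5650,182.8065) → (37.5650,109.6811) → (12.8545,109.6811) → (12.8545,182.8065) (closed)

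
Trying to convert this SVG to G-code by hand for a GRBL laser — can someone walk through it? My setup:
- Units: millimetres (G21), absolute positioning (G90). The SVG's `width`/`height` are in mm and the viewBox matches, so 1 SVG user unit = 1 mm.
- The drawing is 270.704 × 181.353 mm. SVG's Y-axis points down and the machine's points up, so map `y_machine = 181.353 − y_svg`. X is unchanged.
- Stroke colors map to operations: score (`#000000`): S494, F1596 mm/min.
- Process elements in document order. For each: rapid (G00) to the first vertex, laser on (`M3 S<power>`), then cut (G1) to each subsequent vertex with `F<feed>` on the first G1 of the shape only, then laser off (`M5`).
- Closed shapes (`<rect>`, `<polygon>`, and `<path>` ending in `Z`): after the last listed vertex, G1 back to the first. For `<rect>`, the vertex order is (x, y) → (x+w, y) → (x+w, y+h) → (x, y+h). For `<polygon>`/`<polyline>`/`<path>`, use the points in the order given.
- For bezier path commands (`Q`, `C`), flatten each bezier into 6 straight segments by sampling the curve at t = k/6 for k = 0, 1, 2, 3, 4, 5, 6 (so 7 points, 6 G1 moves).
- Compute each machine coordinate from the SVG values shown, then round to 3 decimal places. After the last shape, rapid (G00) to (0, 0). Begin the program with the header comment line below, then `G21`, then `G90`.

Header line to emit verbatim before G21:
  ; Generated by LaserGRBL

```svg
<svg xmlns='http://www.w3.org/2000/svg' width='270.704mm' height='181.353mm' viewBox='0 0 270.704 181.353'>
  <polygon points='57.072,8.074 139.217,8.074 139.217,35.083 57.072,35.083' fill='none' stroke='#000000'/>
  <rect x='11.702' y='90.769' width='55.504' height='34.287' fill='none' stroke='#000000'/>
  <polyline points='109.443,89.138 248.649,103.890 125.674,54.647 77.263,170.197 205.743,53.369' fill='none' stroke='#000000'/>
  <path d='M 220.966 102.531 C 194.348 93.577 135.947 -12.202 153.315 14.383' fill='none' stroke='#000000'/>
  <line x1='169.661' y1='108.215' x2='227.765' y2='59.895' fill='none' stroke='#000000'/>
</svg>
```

viewBox `0 0 270.704 181.353` with mm width/height → 1 unit = 1 mm. Flip: y_m = 181.353 − y_svg.

**Shape 1** — `<polygon>` rectangle, stroke `#000000` → score (S494, F1596). Machine vertices: (57.072,173.279) → (139.217,173.279) → (139.217,146.270) → (57.072,146.270) → (57.072,173.279). Closed: final G1 returns to the first vertex.

**Shape 2** — `<rect>` rectangle, stroke `#000000` → score (S494, F1596). Machine vertices: (11.702,90.584) → (67.206,90.584) → (67.206,56.297) → (11.702,56.297) → (11.702,90.584). Closed: final G1 returns to the first vertex.

**Shape 3** — `<polyline>` open polyline, stroke `#000000` → score (S494, F1596). Machine vertices: (109.443,92.215) → (248.649,77.463) → (125.674,126.706) → (77.263,11.156) → (205.743,127.984). Open path.

**Shape 4** — `<path>` cubic bezier, stroke `#000000` → score (S494, F1596). Control points (SVG): P0=(220.966,102.531), P1=(194.348,93.577), P2=(135.947,-12.202), P3=(153.315,14.383); sampled at t=k/6. Machine vertices: (220.966,78.822) → (205.506,90.307) → (187.737,111.563) → (170.646,136.223) → (157.220,157.922) → (150.447,170.293) → (153.315,166.970). Open path.

**Shape 5** — `<line>` line segment, stroke `#000000` → score (S494, F1596). Machine vertices: (169.661,73.138) → (227.765,121.458). Open path.

; Generated by LaserGRBL
G21
G90
G00 X57.072 Y173.279
M3 S494
G1 X139.217 Y173.279 F1596
G1 X139.217 Y146.270
G1 X57.072 Y146.270
G1 X57.072 Y173.279
M5
G00 X11.702 Y90.584
M3 S494
G1 X67.206 Y90.584 F1596
G1 X67.206 Y56.297
G1 X11.702 Y56.297
G1 X11.702 Y90.584
M5
G00 X109.443 Y92.215
M3 S494
G1 X248.649 Y77.463 F1596
G1 X125.674 Y126.706
G1 X77.263 Y11.156
G1 X205.743 Y127.984
M5
G00 X220.966 Y78.822
M3 S494
G1 X205.506 Y90.307 F1596
G1 X187.737 Y111.563
G1 X170.646 Y136.223
G1 X157.220 Y157.922
G1 X150.447 Y170.293
G1 X153.315 Y166.970
M5
G00 X169.661 Y73.138
M3 S494
G1 X227.765 Y121.458 F1596
M5
G00 X0.000 Y0.000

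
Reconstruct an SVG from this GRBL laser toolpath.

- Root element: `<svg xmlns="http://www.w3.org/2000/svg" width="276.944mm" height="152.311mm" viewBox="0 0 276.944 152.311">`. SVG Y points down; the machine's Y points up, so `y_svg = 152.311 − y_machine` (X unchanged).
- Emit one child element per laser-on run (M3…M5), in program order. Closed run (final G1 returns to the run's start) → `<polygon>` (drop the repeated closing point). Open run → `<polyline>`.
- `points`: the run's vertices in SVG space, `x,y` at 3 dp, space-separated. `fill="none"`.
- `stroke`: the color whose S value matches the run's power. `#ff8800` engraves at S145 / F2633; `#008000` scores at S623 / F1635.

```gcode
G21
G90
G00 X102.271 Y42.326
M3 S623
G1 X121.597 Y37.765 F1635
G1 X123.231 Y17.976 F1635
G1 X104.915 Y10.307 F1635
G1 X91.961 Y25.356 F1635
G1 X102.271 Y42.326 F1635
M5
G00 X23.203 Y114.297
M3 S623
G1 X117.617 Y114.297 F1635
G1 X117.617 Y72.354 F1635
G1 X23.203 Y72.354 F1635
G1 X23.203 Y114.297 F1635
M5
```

<svg xmlns="http://www.w3.org/2000/svg" width="276.944mm" height="152.311mm" viewBox="0 0 276.944 152.311">
  <polygon points="102.271,109.985 121.597,114.546 123.231,134.335 104.915,142.004 91.961,126.955" fill="none" stroke="#008000"/>
  <polygon points="23.203,38.014 117.617,38.014 117.617,79.957 23.203,79.957" fill="none" stroke="#008000"/>
</svg>

Machine Y-up, SVG Y-down with viewBox height 152.311, so y_svg = 152.311 − y_machine; X carries over. Every run uses S623, so all elements get stroke `#008000` (score).

Run 1: The run returns to its start, so emit a `<polygon>` with points (Y-flipped): 102.271,109.985 121.597,114.546 123.231,134.335 104.915,142.004 91.961,126.955.

Run 2: The run returns to its start, so emit a `<polygon>` with points (Y-flipped): 23.203,38.014 117.617,38.014 117.617,79.957 23.203,79.957.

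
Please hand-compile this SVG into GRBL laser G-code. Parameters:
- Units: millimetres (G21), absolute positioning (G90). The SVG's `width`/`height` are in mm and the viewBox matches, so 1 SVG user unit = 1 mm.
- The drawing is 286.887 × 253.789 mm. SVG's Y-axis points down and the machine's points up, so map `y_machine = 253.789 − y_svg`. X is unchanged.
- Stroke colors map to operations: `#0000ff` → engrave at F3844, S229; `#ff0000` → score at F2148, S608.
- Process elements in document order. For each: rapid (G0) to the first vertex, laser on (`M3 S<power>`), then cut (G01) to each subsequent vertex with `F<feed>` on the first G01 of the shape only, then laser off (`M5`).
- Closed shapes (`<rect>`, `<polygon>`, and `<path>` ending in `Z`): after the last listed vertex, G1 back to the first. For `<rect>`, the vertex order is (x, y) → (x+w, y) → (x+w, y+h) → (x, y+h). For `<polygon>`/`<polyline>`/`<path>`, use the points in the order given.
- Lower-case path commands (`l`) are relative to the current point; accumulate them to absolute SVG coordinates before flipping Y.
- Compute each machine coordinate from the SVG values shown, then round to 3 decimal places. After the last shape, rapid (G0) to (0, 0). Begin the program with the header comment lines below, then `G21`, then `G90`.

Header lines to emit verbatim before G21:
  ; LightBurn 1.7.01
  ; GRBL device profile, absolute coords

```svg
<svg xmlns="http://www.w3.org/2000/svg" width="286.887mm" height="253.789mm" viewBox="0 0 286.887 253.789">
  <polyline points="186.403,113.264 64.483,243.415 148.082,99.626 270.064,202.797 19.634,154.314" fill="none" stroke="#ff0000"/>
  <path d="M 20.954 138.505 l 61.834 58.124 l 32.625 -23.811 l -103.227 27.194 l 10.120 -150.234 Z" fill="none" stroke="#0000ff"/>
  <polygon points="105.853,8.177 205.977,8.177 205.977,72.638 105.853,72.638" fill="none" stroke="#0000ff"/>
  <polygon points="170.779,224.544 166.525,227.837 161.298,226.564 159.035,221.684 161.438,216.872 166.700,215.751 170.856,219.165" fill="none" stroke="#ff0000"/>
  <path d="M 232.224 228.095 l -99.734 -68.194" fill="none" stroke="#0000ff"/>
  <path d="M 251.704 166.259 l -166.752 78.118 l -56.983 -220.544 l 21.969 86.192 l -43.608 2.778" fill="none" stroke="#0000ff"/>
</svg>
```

1 u = 1 mm; y_m = 253.789 − y.

[1] `<polyline>` open polyline, #ff0000→score S608 F2148: (186.403,140.525) → (64.483,10.374) → (148.082,154.163) → (270.064,50.992) → (19.634,99.475)

[2] `<path>` closed polygon, #0000ff→engrave S229 F3844: (20.954,115.284) → (82.788,57.160) → (115.413,80.971) → (12.186,53.777) → (22.306,204.011) → (20.954,115.284) (closed)

[3] `<polygon>` rectangle, #0000ff→engrave S229 F3844: (105.853,245.612) → (205.977,245.612) → (205.977,181.151) → (105.853,181.151) → (105.853,245.612) (closed)

[4] `<polygon>` regular polygon, #ff0000→score S608 F2148: (170.779,29.245) → (166.525,25.952) → (161.298,27.225) → (159.035,32.105) → (161.438,36.917) → (166.700,38.038) → (170.856,34.624) → (170.779,29.245) (closed)

[5] `<path>` line segment, #0000ff→engrave S229 F3844: (232.224,25.694) → (132.490,93.888)

[6] `<path>` open polyline, #0000ff→engrave S229 F3844: (251.704,87.530) → (84.952,9.412) → (27.969,229.956) → (49.938,143.764) → (6.330,140.986)

; LightBurn 1.7.01
; GRBL device profile, absolute coords
G21
G90
G0 X186.403 Y140.525
M3 S608
G01 X64.483 Y10.374 F2148
G01 X148.082 Y154.163
G01 X270.064 Y50.992
G01 X19.634 Y99.475
M5
G0 X20.954 Y115.284
M3 S229
G01 X82.788 Y57.160 F3844
G01 X115.413 Y80.971
G01 X12.186 Y53.777
G01 X22.306 Y204.011
G01 X20.954 Y115.284
M5
G0 X105.853 Y245.612
M3 S229
G01 X205.977 Y245.612 F3844
G01 X205.977 Y181.151
G01 X105.853 Y181.151
G01 X105.853 Y245.612
M5
G0 X170.779 Y29.245
M3 S608
G01 X166.525 Y25.952 F2148
G01 X161.298 Y27.225
G01 X159.035 Y32.105
G01 X161.438 Y36.917
G01 X166.700 Y38.038
G01 X170.856 Y34.624
G01 X170.779 Y29.245
M5
G0 X232.224 Y25.694
M3 S229
G01 X132.490 Y93.888 F3844
M5
G0 X251.704 Y87.530
M3 S229
G01 X84.952 Y9.412 F3844
G01 X27.969 Y229.956
G01 X49.938 Y143.764
G01 X6.330 Y140.986
M5
G0 X0.000 Y0.000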